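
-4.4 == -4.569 False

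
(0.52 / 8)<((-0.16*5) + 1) True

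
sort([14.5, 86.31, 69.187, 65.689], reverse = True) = [86.31, 69.187, 65.689, 14.5]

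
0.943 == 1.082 False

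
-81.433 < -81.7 False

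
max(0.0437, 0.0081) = 0.0437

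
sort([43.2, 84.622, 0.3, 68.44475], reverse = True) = [84.622, 68.44475, 43.2, 0.3]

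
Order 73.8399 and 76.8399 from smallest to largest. 73.8399, 76.8399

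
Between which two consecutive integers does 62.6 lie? 62 and 63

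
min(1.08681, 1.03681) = 1.03681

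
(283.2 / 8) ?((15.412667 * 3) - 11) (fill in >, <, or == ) >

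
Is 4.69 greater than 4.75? No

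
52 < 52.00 False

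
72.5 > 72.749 False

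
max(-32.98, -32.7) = -32.7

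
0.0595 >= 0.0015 True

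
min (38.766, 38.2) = 38.2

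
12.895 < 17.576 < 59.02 True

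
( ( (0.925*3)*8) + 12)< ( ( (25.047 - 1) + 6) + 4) False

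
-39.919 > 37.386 False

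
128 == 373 False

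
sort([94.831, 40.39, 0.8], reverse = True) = [94.831, 40.39, 0.8]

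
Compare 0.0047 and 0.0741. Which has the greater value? 0.0741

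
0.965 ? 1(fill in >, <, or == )<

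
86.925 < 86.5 False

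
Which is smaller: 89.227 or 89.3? 89.227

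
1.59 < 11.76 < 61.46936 True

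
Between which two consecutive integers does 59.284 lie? 59 and 60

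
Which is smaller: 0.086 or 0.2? 0.086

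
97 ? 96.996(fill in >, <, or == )>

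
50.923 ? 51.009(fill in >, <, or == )<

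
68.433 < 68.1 False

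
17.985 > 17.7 True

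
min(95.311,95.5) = 95.311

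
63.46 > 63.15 True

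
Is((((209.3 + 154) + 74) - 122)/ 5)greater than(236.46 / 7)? Yes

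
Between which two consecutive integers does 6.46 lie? 6 and 7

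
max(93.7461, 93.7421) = 93.7461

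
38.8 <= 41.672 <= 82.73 True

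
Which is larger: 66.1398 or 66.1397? 66.1398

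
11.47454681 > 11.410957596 True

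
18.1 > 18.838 False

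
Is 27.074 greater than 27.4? No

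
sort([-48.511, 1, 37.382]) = [-48.511, 1, 37.382]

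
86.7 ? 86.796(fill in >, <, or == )<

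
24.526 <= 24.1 False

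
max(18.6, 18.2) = 18.6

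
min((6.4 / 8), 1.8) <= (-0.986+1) False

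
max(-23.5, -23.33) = -23.33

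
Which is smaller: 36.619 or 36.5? 36.5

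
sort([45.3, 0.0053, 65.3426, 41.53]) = [0.0053, 41.53, 45.3, 65.3426]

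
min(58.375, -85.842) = -85.842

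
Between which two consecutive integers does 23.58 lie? 23 and 24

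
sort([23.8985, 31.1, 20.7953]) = [20.7953, 23.8985, 31.1]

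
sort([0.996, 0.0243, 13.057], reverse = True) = [13.057, 0.996, 0.0243]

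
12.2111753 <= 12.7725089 True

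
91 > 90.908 True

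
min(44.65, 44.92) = 44.65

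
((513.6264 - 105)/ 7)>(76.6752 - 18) False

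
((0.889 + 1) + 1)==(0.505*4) False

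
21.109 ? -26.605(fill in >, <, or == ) >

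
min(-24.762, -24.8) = -24.8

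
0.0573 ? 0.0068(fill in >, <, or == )>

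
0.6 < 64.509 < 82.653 True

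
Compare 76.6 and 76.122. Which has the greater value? 76.6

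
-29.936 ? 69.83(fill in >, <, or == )<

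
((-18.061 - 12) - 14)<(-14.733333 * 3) False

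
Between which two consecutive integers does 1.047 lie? 1 and 2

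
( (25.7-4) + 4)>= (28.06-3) True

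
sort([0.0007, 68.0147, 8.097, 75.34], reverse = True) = [75.34, 68.0147, 8.097, 0.0007]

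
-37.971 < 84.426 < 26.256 False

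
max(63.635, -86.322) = 63.635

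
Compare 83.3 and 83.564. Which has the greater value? 83.564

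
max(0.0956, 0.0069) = 0.0956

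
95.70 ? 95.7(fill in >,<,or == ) ==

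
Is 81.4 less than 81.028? No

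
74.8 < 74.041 False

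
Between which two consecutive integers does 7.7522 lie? 7 and 8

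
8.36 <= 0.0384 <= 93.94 False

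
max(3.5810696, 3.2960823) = 3.5810696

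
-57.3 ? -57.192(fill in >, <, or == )<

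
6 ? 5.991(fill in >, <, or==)>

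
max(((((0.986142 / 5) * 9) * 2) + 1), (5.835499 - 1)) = 4.835499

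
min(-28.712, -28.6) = -28.712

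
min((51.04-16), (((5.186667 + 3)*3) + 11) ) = 35.04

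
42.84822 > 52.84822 False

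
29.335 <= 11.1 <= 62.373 False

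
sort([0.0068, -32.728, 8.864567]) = [-32.728, 0.0068, 8.864567]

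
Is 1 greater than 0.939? Yes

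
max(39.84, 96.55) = 96.55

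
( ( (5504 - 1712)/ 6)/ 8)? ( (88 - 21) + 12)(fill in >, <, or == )==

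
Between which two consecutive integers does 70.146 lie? 70 and 71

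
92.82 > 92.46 True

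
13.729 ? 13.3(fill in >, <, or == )>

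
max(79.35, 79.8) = 79.8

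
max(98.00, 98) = 98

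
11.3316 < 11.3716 True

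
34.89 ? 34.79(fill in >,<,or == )>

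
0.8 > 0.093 True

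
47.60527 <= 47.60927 True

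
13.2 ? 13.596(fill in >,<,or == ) <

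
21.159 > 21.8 False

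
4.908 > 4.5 True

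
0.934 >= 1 False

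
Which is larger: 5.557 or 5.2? 5.557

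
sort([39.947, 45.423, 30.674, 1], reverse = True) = [45.423, 39.947, 30.674, 1]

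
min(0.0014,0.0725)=0.0014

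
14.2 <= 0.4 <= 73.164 False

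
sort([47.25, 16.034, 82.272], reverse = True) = [82.272, 47.25, 16.034]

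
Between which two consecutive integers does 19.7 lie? 19 and 20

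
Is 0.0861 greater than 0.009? Yes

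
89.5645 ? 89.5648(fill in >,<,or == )<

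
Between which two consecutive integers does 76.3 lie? 76 and 77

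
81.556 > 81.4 True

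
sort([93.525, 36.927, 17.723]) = [17.723, 36.927, 93.525]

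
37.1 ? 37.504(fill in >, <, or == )<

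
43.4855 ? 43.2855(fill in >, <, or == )>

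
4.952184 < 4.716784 False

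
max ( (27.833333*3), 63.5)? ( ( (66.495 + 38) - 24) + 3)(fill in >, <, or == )>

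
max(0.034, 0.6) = 0.6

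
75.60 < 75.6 False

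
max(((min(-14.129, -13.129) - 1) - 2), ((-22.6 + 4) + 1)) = -17.129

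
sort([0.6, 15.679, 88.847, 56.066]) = [0.6, 15.679, 56.066, 88.847]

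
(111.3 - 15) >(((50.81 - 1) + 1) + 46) False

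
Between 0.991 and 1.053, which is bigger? 1.053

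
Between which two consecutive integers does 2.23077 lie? 2 and 3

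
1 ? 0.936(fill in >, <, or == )>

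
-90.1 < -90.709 False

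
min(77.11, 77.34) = 77.11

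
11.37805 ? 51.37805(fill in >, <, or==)<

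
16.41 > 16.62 False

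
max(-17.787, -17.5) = -17.5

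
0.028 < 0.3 True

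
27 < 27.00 False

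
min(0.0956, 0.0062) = 0.0062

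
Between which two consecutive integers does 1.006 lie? 1 and 2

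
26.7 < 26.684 False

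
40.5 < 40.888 True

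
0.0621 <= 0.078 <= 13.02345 True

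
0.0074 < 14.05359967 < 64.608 True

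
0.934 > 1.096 False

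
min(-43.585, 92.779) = -43.585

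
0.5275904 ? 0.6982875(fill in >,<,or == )<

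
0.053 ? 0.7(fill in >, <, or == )<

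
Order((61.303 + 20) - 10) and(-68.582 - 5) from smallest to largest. (-68.582 - 5), ((61.303 + 20) - 10)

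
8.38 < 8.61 True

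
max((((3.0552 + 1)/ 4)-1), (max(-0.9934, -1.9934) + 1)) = 0.0138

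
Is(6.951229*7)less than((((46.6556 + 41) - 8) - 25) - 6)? No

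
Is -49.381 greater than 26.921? No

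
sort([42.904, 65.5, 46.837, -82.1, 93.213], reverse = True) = [93.213, 65.5, 46.837, 42.904, -82.1]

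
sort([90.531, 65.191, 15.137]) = [15.137, 65.191, 90.531]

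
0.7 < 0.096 False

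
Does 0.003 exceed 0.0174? No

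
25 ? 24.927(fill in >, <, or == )>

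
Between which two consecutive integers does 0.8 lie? 0 and 1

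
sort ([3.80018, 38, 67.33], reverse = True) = [67.33, 38, 3.80018]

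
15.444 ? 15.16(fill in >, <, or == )>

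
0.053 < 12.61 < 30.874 True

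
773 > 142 True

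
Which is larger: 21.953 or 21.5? 21.953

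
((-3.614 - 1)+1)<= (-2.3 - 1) True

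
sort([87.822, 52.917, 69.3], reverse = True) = [87.822, 69.3, 52.917]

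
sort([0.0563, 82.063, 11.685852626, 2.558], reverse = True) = [82.063, 11.685852626, 2.558, 0.0563]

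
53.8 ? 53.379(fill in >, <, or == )>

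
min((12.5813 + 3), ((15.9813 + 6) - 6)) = 15.5813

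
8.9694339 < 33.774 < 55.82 True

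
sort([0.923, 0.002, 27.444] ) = [0.002, 0.923, 27.444]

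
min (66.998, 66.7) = 66.7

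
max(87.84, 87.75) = 87.84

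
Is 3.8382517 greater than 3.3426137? Yes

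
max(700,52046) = 52046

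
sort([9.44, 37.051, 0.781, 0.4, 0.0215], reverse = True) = [37.051, 9.44, 0.781, 0.4, 0.0215]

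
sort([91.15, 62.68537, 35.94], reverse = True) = [91.15, 62.68537, 35.94]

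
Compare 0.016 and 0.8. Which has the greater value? 0.8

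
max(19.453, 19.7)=19.7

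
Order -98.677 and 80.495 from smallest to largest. -98.677, 80.495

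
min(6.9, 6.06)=6.06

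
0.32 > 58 False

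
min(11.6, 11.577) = 11.577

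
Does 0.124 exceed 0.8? No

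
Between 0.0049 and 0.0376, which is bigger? 0.0376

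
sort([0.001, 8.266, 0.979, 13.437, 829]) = [0.001, 0.979, 8.266, 13.437, 829]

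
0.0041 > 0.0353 False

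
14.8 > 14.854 False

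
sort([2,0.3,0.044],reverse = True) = [2,0.3,0.044]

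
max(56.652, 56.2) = 56.652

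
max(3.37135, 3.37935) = 3.37935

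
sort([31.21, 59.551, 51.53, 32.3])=[31.21, 32.3, 51.53, 59.551]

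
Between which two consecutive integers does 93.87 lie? 93 and 94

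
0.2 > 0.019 True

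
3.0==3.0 True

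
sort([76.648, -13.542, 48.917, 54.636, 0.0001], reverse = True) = [76.648, 54.636, 48.917, 0.0001, -13.542]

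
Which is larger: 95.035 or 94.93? 95.035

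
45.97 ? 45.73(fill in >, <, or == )>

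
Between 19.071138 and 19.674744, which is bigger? 19.674744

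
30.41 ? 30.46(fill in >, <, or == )<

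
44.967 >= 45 False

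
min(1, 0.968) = 0.968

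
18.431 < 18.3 False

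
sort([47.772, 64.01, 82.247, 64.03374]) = [47.772, 64.01, 64.03374, 82.247]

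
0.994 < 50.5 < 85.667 True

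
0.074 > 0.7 False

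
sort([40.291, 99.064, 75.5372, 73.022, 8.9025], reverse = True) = [99.064, 75.5372, 73.022, 40.291, 8.9025]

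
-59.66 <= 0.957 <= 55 True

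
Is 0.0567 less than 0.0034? No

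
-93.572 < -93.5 True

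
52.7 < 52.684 False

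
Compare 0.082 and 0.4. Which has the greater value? 0.4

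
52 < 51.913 False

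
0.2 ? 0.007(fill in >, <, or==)>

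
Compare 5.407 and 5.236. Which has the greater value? 5.407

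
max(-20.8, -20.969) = -20.8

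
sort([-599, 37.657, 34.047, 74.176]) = [-599, 34.047, 37.657, 74.176]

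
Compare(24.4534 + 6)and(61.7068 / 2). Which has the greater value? (61.7068 / 2)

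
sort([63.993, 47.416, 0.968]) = [0.968, 47.416, 63.993]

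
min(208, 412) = 208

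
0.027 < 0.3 True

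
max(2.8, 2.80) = 2.80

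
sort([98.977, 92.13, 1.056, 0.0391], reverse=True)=[98.977, 92.13, 1.056, 0.0391]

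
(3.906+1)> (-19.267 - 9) True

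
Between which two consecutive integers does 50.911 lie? 50 and 51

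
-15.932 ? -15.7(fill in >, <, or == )<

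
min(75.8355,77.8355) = 75.8355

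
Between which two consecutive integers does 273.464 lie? 273 and 274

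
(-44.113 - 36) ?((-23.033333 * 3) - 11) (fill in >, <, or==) <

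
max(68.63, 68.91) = 68.91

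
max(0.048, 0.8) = 0.8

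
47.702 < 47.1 False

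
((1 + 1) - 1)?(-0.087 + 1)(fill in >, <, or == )>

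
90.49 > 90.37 True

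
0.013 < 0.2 True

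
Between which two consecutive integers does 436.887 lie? 436 and 437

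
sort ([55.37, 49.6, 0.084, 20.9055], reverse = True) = [55.37, 49.6, 20.9055, 0.084]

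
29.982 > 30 False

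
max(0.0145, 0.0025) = 0.0145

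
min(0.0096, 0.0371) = 0.0096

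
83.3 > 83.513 False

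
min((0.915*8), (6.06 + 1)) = 7.06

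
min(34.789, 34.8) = 34.789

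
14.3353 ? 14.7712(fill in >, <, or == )<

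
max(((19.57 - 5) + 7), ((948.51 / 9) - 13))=92.39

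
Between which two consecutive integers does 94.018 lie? 94 and 95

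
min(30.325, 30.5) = 30.325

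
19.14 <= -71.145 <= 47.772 False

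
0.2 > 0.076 True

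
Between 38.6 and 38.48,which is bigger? 38.6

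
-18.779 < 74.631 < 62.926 False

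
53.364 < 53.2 False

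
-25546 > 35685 False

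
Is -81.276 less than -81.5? No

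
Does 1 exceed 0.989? Yes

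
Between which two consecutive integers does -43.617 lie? -44 and -43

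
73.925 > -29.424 True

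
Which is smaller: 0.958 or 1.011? 0.958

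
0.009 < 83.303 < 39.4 False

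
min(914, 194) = 194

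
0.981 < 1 True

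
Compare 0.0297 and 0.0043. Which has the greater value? 0.0297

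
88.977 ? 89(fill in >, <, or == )<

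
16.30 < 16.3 False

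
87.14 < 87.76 True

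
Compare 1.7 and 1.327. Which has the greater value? 1.7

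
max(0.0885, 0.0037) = 0.0885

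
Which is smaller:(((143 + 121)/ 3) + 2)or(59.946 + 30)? (59.946 + 30)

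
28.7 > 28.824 False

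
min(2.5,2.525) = 2.5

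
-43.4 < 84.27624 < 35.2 False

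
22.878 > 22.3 True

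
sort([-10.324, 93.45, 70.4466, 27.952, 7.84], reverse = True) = [93.45, 70.4466, 27.952, 7.84, -10.324]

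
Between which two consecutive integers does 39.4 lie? 39 and 40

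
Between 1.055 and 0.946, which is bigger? 1.055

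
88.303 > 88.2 True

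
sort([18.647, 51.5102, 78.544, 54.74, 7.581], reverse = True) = [78.544, 54.74, 51.5102, 18.647, 7.581]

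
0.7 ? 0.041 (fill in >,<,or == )>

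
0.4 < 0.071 False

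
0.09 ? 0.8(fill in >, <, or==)<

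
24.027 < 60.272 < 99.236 True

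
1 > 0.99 True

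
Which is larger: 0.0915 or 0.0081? 0.0915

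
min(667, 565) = 565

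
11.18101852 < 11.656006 True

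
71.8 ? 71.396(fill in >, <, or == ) >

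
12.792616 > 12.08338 True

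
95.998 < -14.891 False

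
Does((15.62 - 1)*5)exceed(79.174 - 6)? No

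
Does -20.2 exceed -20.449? Yes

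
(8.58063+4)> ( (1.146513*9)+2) True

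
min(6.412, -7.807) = -7.807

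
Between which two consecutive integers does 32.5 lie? 32 and 33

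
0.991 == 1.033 False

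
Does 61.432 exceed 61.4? Yes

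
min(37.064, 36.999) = 36.999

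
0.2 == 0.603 False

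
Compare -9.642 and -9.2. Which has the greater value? -9.2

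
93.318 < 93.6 True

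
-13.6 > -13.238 False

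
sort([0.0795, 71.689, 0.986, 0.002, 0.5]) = [0.002, 0.0795, 0.5, 0.986, 71.689]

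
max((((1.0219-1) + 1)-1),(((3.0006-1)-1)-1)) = 0.0219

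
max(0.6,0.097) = 0.6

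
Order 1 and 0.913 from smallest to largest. 0.913, 1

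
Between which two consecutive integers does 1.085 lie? 1 and 2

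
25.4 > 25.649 False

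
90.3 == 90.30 True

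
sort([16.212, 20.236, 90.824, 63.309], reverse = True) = [90.824, 63.309, 20.236, 16.212]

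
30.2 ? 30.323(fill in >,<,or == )<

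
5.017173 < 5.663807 True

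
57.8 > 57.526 True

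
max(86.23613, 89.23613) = 89.23613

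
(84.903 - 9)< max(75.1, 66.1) False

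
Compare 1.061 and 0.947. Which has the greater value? 1.061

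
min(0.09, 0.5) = 0.09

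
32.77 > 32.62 True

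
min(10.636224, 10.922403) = 10.636224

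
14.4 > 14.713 False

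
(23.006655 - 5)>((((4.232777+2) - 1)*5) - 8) False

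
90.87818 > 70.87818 True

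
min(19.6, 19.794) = 19.6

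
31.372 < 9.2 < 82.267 False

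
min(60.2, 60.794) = 60.2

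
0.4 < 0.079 False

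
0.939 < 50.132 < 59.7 True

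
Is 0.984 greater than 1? No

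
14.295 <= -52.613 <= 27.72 False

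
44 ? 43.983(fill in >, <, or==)>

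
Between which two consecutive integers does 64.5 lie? 64 and 65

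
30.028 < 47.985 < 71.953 True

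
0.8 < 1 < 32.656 True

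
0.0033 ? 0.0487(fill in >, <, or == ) <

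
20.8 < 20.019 False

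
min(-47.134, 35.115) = -47.134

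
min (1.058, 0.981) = 0.981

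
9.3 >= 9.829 False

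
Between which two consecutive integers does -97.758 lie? -98 and -97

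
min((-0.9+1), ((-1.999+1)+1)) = 0.001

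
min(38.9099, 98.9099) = 38.9099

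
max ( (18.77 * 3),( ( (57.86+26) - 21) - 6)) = 56.86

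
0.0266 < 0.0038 False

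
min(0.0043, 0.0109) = 0.0043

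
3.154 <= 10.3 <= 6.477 False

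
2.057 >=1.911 True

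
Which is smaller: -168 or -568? -568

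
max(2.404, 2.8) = 2.8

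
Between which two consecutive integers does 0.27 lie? 0 and 1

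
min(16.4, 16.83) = 16.4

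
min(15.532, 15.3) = 15.3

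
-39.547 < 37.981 True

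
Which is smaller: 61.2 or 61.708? 61.2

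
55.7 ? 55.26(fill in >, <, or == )>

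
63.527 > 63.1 True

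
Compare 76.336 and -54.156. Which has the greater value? 76.336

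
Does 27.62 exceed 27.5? Yes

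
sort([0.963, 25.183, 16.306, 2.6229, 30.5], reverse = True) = [30.5, 25.183, 16.306, 2.6229, 0.963]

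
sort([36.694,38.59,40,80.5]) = [36.694,38.59,40,80.5]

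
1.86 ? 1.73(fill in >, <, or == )>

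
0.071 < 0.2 True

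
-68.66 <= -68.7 False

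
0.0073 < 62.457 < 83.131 True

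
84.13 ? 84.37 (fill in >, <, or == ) <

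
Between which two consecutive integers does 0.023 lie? 0 and 1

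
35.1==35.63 False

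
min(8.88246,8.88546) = 8.88246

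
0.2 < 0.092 False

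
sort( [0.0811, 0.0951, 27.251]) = [0.0811, 0.0951, 27.251]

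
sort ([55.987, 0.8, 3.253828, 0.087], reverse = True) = [55.987, 3.253828, 0.8, 0.087]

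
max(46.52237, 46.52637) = 46.52637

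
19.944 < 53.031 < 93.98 True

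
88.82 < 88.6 False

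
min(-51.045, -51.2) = -51.2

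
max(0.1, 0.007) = 0.1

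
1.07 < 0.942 False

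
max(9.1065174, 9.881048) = 9.881048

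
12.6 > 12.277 True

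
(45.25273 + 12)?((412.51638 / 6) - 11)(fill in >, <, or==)<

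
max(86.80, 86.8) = 86.8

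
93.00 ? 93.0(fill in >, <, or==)==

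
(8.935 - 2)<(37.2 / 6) False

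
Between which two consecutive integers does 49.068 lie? 49 and 50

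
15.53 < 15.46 False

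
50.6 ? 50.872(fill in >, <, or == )<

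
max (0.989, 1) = 1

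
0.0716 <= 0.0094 False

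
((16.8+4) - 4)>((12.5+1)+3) True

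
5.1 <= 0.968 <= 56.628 False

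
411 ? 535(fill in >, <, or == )<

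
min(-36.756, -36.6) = -36.756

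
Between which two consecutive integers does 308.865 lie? 308 and 309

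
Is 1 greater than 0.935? Yes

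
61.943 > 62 False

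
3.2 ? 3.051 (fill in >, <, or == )>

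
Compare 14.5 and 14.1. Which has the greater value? 14.5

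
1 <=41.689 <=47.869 True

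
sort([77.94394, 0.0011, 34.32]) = [0.0011, 34.32, 77.94394]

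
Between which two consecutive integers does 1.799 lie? 1 and 2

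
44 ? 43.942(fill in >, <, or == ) >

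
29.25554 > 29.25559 False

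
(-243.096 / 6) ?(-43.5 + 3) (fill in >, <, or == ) <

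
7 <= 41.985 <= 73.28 True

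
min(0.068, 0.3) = 0.068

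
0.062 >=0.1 False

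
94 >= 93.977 True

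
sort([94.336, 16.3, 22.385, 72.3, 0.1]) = [0.1, 16.3, 22.385, 72.3, 94.336]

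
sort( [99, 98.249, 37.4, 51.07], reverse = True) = [99, 98.249, 51.07, 37.4]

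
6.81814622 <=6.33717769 False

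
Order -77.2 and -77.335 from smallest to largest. -77.335, -77.2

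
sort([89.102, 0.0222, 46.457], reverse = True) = [89.102, 46.457, 0.0222]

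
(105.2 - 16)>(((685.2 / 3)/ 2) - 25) False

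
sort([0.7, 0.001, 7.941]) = [0.001, 0.7, 7.941]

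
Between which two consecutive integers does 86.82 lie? 86 and 87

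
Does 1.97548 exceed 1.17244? Yes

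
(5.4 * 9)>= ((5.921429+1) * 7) True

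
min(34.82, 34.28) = 34.28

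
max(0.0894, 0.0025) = 0.0894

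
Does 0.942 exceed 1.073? No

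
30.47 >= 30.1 True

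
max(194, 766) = 766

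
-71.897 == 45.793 False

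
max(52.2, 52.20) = 52.20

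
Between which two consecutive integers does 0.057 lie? 0 and 1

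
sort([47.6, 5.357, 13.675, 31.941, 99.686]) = [5.357, 13.675, 31.941, 47.6, 99.686]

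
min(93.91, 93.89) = 93.89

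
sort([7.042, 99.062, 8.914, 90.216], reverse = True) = [99.062, 90.216, 8.914, 7.042]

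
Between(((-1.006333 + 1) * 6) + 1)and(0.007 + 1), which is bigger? (0.007 + 1)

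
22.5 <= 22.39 False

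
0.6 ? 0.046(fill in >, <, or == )>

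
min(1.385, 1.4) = 1.385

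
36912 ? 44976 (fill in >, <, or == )<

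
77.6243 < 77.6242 False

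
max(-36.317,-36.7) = -36.317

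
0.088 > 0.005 True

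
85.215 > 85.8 False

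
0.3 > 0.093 True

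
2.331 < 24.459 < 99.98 True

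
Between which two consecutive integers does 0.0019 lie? 0 and 1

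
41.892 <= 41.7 False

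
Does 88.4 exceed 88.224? Yes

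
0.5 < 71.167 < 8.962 False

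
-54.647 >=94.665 False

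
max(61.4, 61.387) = 61.4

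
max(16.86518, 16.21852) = 16.86518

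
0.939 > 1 False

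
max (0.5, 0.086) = 0.5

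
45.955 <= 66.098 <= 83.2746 True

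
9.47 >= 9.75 False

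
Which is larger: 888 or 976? 976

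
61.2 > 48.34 True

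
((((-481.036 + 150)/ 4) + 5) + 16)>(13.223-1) False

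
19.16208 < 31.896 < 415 True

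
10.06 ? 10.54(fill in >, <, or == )<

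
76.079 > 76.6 False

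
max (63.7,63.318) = 63.7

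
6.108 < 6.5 True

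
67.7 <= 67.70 True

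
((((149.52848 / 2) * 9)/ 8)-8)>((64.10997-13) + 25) False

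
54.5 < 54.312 False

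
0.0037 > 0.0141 False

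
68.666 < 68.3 False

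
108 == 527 False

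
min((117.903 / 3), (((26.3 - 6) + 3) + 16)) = 39.3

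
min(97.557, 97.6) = 97.557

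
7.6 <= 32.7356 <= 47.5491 True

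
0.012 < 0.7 True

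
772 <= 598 False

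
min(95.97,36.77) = 36.77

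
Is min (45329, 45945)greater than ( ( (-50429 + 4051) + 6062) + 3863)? Yes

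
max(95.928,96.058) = 96.058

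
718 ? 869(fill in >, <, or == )<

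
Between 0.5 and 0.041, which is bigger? 0.5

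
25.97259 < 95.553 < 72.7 False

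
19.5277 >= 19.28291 True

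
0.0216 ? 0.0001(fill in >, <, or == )>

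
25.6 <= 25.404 False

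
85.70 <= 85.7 True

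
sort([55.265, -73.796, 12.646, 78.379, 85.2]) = [-73.796, 12.646, 55.265, 78.379, 85.2]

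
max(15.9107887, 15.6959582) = 15.9107887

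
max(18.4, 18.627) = 18.627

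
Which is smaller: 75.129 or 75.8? 75.129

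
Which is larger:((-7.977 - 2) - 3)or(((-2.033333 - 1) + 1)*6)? (((-2.033333 - 1) + 1)*6)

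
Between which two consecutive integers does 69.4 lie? 69 and 70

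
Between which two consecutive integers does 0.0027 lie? 0 and 1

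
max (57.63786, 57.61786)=57.63786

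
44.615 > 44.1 True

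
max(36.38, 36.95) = 36.95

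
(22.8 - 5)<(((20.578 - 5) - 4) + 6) False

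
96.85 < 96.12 False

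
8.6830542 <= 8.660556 False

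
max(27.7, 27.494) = 27.7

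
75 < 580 True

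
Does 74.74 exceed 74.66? Yes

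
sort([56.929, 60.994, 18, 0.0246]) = [0.0246, 18, 56.929, 60.994]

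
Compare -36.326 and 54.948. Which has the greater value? 54.948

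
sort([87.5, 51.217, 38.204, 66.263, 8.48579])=[8.48579, 38.204, 51.217, 66.263, 87.5]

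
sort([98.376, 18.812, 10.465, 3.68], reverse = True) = [98.376, 18.812, 10.465, 3.68]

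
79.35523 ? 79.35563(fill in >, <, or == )<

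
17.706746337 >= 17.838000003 False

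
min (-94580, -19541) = -94580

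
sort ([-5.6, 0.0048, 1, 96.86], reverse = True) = [96.86, 1, 0.0048, -5.6]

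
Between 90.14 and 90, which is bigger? 90.14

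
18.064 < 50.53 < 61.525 True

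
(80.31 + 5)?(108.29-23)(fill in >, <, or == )>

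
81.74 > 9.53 True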